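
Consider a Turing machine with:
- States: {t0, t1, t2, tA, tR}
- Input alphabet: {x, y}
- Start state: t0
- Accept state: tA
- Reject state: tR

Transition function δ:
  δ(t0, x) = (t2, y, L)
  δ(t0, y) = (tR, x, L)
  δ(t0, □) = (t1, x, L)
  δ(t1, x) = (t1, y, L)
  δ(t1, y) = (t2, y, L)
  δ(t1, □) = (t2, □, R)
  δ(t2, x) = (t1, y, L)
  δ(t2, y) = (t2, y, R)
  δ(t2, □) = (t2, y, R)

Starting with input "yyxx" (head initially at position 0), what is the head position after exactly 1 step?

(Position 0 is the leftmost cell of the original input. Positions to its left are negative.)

Execution trace (head position shown):
Step 0: [t0]yyxx  (head at position 0)
Step 1: move left → [tR]□xyxx  (head at position -1)

After 1 step, the head is at position -1.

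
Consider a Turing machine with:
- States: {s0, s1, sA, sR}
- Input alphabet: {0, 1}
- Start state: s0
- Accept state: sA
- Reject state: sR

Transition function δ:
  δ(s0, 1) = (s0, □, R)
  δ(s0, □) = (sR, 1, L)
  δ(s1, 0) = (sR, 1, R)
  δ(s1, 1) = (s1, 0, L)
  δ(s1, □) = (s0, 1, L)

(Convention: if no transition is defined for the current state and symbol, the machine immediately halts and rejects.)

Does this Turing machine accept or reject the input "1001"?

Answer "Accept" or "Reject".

Execution trace:
Initial: [s0]1001
Step 1: δ(s0, 1) = (s0, □, R) → □[s0]001

No transition is defined for δ(s0, 0). By convention the machine halts and rejects.

Answer: Reject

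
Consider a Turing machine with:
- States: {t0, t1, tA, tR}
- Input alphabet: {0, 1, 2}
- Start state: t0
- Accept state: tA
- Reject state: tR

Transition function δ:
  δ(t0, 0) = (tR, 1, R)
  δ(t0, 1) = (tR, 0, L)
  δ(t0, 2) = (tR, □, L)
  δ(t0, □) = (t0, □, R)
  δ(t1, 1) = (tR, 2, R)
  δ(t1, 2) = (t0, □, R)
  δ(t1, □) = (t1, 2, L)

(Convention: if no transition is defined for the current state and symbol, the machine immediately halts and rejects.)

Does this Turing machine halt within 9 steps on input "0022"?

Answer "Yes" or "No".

Execution trace:
Initial: [t0]0022
Step 1: δ(t0, 0) = (tR, 1, R) → 1[tR]022

The machine reaches the reject state tR and halts.
The machine halted after 1 step (within the 9-step bound).

Answer: Yes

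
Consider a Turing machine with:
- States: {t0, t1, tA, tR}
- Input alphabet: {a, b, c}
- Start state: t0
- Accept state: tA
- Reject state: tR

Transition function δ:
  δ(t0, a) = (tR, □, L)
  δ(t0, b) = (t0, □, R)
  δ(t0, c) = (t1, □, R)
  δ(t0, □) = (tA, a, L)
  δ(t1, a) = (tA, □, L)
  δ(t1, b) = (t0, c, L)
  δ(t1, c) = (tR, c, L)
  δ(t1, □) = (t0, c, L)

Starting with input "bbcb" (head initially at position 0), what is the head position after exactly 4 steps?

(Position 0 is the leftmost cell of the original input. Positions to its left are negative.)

Execution trace (head position shown):
Step 0: [t0]bbcb  (head at position 0)
Step 1: move right → □[t0]bcb  (head at position 1)
Step 2: move right → □□[t0]cb  (head at position 2)
Step 3: move right → □□□[t1]b  (head at position 3)
Step 4: move left → □□[t0]□c  (head at position 2)

After 4 steps, the head is at position 2.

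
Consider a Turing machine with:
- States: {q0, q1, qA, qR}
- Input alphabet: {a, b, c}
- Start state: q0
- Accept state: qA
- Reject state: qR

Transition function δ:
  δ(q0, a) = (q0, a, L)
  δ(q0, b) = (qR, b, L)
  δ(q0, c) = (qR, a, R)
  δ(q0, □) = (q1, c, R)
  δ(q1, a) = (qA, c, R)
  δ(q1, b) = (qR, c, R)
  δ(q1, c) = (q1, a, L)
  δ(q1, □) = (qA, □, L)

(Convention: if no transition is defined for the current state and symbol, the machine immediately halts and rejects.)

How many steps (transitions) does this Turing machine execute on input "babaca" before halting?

Execution trace:
Initial: [q0]babaca
Step 1: δ(q0, b) = (qR, b, L) → [qR]□babaca

The machine reaches the reject state qR and halts.

The machine executed 1 step before halting.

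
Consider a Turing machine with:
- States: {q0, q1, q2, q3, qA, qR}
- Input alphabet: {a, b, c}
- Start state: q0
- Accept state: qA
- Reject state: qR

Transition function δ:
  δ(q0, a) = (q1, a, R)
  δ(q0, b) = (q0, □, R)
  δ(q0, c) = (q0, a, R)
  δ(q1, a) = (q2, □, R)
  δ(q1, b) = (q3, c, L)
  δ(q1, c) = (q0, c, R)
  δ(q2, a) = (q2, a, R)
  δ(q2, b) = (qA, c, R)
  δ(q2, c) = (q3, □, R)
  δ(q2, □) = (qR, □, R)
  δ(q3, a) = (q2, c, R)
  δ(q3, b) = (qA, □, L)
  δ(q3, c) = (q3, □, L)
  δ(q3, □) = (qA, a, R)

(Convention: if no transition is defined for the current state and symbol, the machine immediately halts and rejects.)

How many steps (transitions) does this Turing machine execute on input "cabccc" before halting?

Execution trace:
Initial: [q0]cabccc
Step 1: δ(q0, c) = (q0, a, R) → a[q0]abccc
Step 2: δ(q0, a) = (q1, a, R) → aa[q1]bccc
Step 3: δ(q1, b) = (q3, c, L) → a[q3]acccc
Step 4: δ(q3, a) = (q2, c, R) → ac[q2]cccc
Step 5: δ(q2, c) = (q3, □, R) → ac□[q3]ccc
Step 6: δ(q3, c) = (q3, □, L) → ac[q3]□□cc
Step 7: δ(q3, □) = (qA, a, R) → aca[qA]□cc

The machine reaches the accept state qA and halts.

The machine executed 7 steps before halting.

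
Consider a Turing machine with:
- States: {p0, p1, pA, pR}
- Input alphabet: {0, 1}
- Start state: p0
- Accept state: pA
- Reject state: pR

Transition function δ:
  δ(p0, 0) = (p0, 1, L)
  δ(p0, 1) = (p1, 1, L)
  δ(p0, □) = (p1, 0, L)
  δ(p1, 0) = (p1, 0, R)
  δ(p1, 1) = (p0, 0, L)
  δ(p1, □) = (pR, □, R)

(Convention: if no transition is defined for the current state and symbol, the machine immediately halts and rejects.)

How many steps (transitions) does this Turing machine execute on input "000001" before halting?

Execution trace:
Initial: [p0]000001
Step 1: δ(p0, 0) = (p0, 1, L) → [p0]□100001
Step 2: δ(p0, □) = (p1, 0, L) → [p1]□0100001
Step 3: δ(p1, □) = (pR, □, R) → □[pR]0100001

The machine reaches the reject state pR and halts.

The machine executed 3 steps before halting.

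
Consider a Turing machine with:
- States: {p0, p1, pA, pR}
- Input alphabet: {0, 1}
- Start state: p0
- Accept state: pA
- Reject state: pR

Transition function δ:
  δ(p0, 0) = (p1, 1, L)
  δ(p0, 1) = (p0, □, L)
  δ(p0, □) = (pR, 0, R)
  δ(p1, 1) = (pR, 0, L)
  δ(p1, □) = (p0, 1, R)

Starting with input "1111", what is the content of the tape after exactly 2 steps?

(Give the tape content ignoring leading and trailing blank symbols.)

Execution trace:
Initial: [p0]1111
Step 1: δ(p0, 1) = (p0, □, L) → [p0]□□111
Step 2: δ(p0, □) = (pR, 0, R) → 0[pR]□111

The machine reaches the reject state pR and halts.

After 2 steps, the tape (ignoring leading/trailing blanks) is: 0□111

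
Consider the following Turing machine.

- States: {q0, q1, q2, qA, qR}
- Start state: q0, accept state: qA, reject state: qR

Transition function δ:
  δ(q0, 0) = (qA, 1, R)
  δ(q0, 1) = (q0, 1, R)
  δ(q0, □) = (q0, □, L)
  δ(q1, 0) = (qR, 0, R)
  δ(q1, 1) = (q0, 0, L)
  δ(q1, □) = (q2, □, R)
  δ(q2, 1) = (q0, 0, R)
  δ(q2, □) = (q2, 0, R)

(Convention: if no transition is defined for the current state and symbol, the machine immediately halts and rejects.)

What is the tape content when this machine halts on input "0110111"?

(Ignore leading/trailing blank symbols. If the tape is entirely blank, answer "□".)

Execution trace:
Initial: [q0]0110111
Step 1: δ(q0, 0) = (qA, 1, R) → 1[qA]110111

The machine reaches the accept state qA and halts.

Final tape (ignoring leading/trailing blanks): 1110111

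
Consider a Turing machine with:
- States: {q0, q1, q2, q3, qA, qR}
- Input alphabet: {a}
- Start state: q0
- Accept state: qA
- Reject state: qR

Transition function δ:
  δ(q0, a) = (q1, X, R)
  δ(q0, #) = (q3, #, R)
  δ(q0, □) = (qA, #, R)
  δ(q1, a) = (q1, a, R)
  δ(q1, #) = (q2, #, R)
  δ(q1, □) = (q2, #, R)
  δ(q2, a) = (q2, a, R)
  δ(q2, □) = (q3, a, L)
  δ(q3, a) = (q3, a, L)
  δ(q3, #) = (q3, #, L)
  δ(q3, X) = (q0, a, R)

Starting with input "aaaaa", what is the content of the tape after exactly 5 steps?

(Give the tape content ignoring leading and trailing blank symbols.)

Execution trace:
Initial: [q0]aaaaa
Step 1: δ(q0, a) = (q1, X, R) → X[q1]aaaa
Step 2: δ(q1, a) = (q1, a, R) → Xa[q1]aaa
Step 3: δ(q1, a) = (q1, a, R) → Xaa[q1]aa
Step 4: δ(q1, a) = (q1, a, R) → Xaaa[q1]a
Step 5: δ(q1, a) = (q1, a, R) → Xaaaa[q1]□

After 5 steps, the tape (ignoring leading/trailing blanks) is: Xaaaa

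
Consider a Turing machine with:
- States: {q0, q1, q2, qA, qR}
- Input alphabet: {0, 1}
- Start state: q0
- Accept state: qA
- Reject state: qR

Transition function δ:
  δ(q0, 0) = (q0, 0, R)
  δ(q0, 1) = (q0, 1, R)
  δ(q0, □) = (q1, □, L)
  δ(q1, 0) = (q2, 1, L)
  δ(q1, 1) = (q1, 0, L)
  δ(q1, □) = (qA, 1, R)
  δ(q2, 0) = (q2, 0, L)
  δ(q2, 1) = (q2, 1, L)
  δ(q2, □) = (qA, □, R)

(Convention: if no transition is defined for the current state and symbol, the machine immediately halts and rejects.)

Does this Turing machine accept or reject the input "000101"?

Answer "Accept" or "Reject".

Execution trace:
Initial: [q0]000101
Step 1: δ(q0, 0) = (q0, 0, R) → 0[q0]00101
Step 2: δ(q0, 0) = (q0, 0, R) → 00[q0]0101
Step 3: δ(q0, 0) = (q0, 0, R) → 000[q0]101
Step 4: δ(q0, 1) = (q0, 1, R) → 0001[q0]01
Step 5: δ(q0, 0) = (q0, 0, R) → 00010[q0]1
Step 6: δ(q0, 1) = (q0, 1, R) → 000101[q0]□
Step 7: δ(q0, □) = (q1, □, L) → 00010[q1]1□
Step 8: δ(q1, 1) = (q1, 0, L) → 0001[q1]00□
Step 9: δ(q1, 0) = (q2, 1, L) → 000[q2]110□
Step 10: δ(q2, 1) = (q2, 1, L) → 00[q2]0110□
Step 11: δ(q2, 0) = (q2, 0, L) → 0[q2]00110□
Step 12: δ(q2, 0) = (q2, 0, L) → [q2]000110□
Step 13: δ(q2, 0) = (q2, 0, L) → [q2]□000110□
Step 14: δ(q2, □) = (qA, □, R) → □[qA]000110□

The machine reaches the accept state qA and halts.

Answer: Accept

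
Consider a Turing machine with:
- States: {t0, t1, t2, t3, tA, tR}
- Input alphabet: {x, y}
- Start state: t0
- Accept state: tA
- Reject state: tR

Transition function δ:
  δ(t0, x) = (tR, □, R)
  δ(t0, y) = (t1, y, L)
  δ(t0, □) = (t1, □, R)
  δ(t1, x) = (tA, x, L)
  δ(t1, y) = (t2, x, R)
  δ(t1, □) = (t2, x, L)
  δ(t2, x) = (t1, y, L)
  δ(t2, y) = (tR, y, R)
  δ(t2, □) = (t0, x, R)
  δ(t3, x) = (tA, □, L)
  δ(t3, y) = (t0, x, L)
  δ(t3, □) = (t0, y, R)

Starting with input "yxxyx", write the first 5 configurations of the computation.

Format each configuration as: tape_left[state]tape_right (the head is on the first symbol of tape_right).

Transitions applied:
Step 1: δ(t0, y) = (t1, y, L)
Step 2: δ(t1, □) = (t2, x, L)
Step 3: δ(t2, □) = (t0, x, R)
Step 4: δ(t0, x) = (tR, □, R)

The first 5 configurations are:
[t0]yxxyx ⊢ [t1]□yxxyx ⊢ [t2]□xyxxyx ⊢ x[t0]xyxxyx ⊢ x□[tR]yxxyx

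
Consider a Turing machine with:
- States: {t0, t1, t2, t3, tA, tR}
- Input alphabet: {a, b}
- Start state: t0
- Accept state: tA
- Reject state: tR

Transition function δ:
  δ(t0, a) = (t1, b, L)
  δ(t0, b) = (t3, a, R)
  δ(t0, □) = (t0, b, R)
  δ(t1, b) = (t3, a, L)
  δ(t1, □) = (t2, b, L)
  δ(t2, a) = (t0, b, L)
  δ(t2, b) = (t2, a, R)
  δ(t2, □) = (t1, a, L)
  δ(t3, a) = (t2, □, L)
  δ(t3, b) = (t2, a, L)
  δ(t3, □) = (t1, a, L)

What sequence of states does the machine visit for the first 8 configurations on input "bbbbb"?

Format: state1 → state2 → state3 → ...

Execution trace:
Initial: [t0]bbbbb
Step 1: δ(t0, b) = (t3, a, R) → a[t3]bbbb
Step 2: δ(t3, b) = (t2, a, L) → [t2]aabbb
Step 3: δ(t2, a) = (t0, b, L) → [t0]□babbb
Step 4: δ(t0, □) = (t0, b, R) → b[t0]babbb
Step 5: δ(t0, b) = (t3, a, R) → ba[t3]abbb
Step 6: δ(t3, a) = (t2, □, L) → b[t2]a□bbb
Step 7: δ(t2, a) = (t0, b, L) → [t0]bb□bbb

State sequence: t0 → t3 → t2 → t0 → t0 → t3 → t2 → t0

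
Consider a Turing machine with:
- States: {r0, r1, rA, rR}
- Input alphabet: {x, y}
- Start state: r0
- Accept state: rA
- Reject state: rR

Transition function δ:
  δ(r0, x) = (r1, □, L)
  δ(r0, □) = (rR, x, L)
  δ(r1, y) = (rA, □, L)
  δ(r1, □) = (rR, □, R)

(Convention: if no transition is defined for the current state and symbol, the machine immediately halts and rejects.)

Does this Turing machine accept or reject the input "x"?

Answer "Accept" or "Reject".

Execution trace:
Initial: [r0]x
Step 1: δ(r0, x) = (r1, □, L) → [r1]□□
Step 2: δ(r1, □) = (rR, □, R) → □[rR]□

The machine reaches the reject state rR and halts.

Answer: Reject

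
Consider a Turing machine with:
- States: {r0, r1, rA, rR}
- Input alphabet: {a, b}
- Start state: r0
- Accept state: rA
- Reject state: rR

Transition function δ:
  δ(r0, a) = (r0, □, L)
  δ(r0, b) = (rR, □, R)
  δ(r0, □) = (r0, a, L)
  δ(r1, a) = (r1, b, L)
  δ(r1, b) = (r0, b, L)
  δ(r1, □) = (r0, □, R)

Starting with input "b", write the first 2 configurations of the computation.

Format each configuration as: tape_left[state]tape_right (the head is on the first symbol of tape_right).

Transitions applied:
Step 1: δ(r0, b) = (rR, □, R)

The first 2 configurations are:
[r0]b ⊢ □[rR]□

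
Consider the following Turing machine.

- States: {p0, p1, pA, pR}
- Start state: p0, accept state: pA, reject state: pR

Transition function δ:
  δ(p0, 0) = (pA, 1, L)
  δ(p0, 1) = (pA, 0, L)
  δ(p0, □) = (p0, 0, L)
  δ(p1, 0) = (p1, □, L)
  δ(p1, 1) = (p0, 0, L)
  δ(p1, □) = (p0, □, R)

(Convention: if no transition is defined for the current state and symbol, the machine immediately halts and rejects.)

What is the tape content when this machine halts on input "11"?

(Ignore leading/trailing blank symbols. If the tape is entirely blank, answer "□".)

Execution trace:
Initial: [p0]11
Step 1: δ(p0, 1) = (pA, 0, L) → [pA]□01

The machine reaches the accept state pA and halts.

Final tape (ignoring leading/trailing blanks): 01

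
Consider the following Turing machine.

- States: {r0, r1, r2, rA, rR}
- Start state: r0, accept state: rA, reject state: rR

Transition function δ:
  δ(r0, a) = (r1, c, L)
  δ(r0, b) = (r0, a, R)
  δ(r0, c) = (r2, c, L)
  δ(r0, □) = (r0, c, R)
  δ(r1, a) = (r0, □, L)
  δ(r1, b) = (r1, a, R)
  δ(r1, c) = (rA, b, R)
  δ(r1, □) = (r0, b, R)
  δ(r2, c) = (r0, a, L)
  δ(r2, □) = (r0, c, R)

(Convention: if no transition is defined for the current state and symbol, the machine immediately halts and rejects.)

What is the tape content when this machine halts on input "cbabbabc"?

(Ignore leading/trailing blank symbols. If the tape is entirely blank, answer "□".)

Execution trace:
Initial: [r0]cbabbabc
Step 1: δ(r0, c) = (r2, c, L) → [r2]□cbabbabc
Step 2: δ(r2, □) = (r0, c, R) → c[r0]cbabbabc
Step 3: δ(r0, c) = (r2, c, L) → [r2]ccbabbabc
Step 4: δ(r2, c) = (r0, a, L) → [r0]□acbabbabc
Step 5: δ(r0, □) = (r0, c, R) → c[r0]acbabbabc
Step 6: δ(r0, a) = (r1, c, L) → [r1]cccbabbabc
Step 7: δ(r1, c) = (rA, b, R) → b[rA]ccbabbabc

The machine reaches the accept state rA and halts.

Final tape (ignoring leading/trailing blanks): bccbabbabc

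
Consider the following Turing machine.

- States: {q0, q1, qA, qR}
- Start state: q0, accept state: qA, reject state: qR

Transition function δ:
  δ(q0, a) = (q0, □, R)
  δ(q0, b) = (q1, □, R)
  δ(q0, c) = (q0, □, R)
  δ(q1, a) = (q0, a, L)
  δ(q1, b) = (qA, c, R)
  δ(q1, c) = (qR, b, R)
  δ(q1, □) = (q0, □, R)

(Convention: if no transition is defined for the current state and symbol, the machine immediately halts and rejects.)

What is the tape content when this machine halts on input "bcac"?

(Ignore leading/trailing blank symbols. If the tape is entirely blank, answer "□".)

Execution trace:
Initial: [q0]bcac
Step 1: δ(q0, b) = (q1, □, R) → □[q1]cac
Step 2: δ(q1, c) = (qR, b, R) → □b[qR]ac

The machine reaches the reject state qR and halts.

Final tape (ignoring leading/trailing blanks): bac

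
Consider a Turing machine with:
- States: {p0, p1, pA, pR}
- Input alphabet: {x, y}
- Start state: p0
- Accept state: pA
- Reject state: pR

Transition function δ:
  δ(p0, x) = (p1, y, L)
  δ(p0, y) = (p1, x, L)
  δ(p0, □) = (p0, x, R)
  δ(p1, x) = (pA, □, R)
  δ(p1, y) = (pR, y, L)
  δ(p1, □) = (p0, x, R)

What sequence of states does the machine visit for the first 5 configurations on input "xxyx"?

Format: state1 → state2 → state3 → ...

Execution trace:
Initial: [p0]xxyx
Step 1: δ(p0, x) = (p1, y, L) → [p1]□yxyx
Step 2: δ(p1, □) = (p0, x, R) → x[p0]yxyx
Step 3: δ(p0, y) = (p1, x, L) → [p1]xxxyx
Step 4: δ(p1, x) = (pA, □, R) → □[pA]xxyx

The machine reaches the accept state pA and halts.

State sequence: p0 → p1 → p0 → p1 → pA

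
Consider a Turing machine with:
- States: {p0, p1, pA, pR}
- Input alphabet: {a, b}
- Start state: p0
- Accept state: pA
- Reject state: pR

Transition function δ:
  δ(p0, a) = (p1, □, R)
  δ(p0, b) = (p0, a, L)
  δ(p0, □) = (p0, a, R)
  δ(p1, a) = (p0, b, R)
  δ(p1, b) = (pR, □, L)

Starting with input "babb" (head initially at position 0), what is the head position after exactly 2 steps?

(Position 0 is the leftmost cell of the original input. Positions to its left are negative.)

Execution trace (head position shown):
Step 0: [p0]babb  (head at position 0)
Step 1: move left → [p0]□aabb  (head at position -1)
Step 2: move right → a[p0]aabb  (head at position 0)

After 2 steps, the head is at position 0.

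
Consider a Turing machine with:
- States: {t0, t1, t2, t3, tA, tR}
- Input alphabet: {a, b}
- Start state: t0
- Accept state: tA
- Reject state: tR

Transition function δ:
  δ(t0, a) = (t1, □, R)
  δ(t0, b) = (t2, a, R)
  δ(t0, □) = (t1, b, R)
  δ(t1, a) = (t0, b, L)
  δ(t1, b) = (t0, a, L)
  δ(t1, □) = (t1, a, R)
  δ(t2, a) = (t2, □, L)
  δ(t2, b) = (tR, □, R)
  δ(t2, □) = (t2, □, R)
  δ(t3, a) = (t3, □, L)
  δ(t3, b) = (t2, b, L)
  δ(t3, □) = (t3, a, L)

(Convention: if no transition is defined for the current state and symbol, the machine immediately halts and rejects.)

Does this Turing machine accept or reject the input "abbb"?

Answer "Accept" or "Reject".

Execution trace:
Initial: [t0]abbb
Step 1: δ(t0, a) = (t1, □, R) → □[t1]bbb
Step 2: δ(t1, b) = (t0, a, L) → [t0]□abb
Step 3: δ(t0, □) = (t1, b, R) → b[t1]abb
Step 4: δ(t1, a) = (t0, b, L) → [t0]bbbb
Step 5: δ(t0, b) = (t2, a, R) → a[t2]bbb
Step 6: δ(t2, b) = (tR, □, R) → a□[tR]bb

The machine reaches the reject state tR and halts.

Answer: Reject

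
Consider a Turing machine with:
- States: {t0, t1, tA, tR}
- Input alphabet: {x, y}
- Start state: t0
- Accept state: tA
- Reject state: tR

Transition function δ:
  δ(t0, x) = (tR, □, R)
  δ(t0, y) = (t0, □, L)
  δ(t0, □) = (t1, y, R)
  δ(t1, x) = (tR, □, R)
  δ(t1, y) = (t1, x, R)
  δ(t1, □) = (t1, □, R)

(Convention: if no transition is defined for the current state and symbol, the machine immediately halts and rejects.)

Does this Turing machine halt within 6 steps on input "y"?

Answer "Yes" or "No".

Execution trace:
Initial: [t0]y
Step 1: δ(t0, y) = (t0, □, L) → [t0]□□
Step 2: δ(t0, □) = (t1, y, R) → y[t1]□
Step 3: δ(t1, □) = (t1, □, R) → y□[t1]□
Step 4: δ(t1, □) = (t1, □, R) → y□□[t1]□
Step 5: δ(t1, □) = (t1, □, R) → y□□□[t1]□
Step 6: δ(t1, □) = (t1, □, R) → y□□□□[t1]□

The machine has not reached a halting state after 6 steps.
The machine did not halt within the 6-step bound.

Answer: No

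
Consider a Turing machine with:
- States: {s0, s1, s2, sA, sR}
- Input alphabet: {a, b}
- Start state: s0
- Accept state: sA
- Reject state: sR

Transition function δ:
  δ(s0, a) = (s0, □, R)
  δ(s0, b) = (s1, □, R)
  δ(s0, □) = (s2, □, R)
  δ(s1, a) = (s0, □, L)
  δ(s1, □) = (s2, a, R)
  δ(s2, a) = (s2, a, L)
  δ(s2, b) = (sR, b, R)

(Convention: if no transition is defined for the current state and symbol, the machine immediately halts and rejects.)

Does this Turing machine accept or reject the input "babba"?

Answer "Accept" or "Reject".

Execution trace:
Initial: [s0]babba
Step 1: δ(s0, b) = (s1, □, R) → □[s1]abba
Step 2: δ(s1, a) = (s0, □, L) → [s0]□□bba
Step 3: δ(s0, □) = (s2, □, R) → □[s2]□bba

No transition is defined for δ(s2, □). By convention the machine halts and rejects.

Answer: Reject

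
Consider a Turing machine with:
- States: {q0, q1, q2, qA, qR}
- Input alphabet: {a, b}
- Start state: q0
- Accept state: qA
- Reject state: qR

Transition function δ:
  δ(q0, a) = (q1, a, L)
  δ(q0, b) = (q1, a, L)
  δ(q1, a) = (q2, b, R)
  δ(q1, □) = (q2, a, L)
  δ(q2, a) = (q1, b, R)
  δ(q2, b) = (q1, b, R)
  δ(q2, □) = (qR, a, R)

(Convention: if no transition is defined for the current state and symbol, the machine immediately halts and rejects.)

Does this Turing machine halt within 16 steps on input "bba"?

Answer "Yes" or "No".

Execution trace:
Initial: [q0]bba
Step 1: δ(q0, b) = (q1, a, L) → [q1]□aba
Step 2: δ(q1, □) = (q2, a, L) → [q2]□aaba
Step 3: δ(q2, □) = (qR, a, R) → a[qR]aaba

The machine reaches the reject state qR and halts.
The machine halted after 3 steps (within the 16-step bound).

Answer: Yes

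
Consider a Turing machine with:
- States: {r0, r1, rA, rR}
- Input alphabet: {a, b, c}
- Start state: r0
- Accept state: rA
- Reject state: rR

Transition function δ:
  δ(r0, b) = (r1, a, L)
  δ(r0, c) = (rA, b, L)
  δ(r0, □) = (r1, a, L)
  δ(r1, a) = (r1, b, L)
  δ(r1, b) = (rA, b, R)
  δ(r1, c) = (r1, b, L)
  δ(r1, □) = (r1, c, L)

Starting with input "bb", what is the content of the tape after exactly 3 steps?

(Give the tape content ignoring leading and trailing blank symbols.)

Execution trace:
Initial: [r0]bb
Step 1: δ(r0, b) = (r1, a, L) → [r1]□ab
Step 2: δ(r1, □) = (r1, c, L) → [r1]□cab
Step 3: δ(r1, □) = (r1, c, L) → [r1]□ccab

After 3 steps, the tape (ignoring leading/trailing blanks) is: ccab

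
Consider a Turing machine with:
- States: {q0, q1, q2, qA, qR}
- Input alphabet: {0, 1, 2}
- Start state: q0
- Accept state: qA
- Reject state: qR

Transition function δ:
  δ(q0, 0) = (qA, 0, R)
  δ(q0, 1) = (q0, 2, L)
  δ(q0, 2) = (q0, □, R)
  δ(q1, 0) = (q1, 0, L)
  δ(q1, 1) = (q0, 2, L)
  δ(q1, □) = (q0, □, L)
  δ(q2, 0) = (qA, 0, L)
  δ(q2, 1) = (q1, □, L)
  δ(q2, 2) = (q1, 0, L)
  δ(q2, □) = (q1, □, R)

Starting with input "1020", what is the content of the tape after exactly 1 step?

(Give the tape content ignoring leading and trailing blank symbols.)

Execution trace:
Initial: [q0]1020
Step 1: δ(q0, 1) = (q0, 2, L) → [q0]□2020

No transition is defined for δ(q0, □). By convention the machine halts and rejects.

After 1 step, the tape (ignoring leading/trailing blanks) is: 2020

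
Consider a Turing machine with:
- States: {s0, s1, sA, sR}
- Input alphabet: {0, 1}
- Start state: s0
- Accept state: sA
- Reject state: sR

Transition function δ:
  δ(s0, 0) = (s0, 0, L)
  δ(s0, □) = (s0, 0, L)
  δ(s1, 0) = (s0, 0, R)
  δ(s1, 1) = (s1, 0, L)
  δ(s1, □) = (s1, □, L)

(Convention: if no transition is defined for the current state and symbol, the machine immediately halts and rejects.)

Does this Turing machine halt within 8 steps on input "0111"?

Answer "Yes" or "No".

Execution trace:
Initial: [s0]0111
Step 1: δ(s0, 0) = (s0, 0, L) → [s0]□0111
Step 2: δ(s0, □) = (s0, 0, L) → [s0]□00111
Step 3: δ(s0, □) = (s0, 0, L) → [s0]□000111
Step 4: δ(s0, □) = (s0, 0, L) → [s0]□0000111
Step 5: δ(s0, □) = (s0, 0, L) → [s0]□00000111
Step 6: δ(s0, □) = (s0, 0, L) → [s0]□000000111
Step 7: δ(s0, □) = (s0, 0, L) → [s0]□0000000111
Step 8: δ(s0, □) = (s0, 0, L) → [s0]□00000000111

The machine has not reached a halting state after 8 steps.
The machine did not halt within the 8-step bound.

Answer: No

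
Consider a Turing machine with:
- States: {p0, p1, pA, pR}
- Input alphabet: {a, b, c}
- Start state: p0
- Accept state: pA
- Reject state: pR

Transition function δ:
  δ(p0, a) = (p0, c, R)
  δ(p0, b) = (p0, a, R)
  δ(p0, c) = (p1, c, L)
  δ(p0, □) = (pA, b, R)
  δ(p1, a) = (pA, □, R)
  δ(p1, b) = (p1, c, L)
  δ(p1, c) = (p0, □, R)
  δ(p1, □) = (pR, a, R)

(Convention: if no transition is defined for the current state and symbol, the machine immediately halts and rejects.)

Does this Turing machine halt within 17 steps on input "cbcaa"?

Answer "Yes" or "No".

Execution trace:
Initial: [p0]cbcaa
Step 1: δ(p0, c) = (p1, c, L) → [p1]□cbcaa
Step 2: δ(p1, □) = (pR, a, R) → a[pR]cbcaa

The machine reaches the reject state pR and halts.
The machine halted after 2 steps (within the 17-step bound).

Answer: Yes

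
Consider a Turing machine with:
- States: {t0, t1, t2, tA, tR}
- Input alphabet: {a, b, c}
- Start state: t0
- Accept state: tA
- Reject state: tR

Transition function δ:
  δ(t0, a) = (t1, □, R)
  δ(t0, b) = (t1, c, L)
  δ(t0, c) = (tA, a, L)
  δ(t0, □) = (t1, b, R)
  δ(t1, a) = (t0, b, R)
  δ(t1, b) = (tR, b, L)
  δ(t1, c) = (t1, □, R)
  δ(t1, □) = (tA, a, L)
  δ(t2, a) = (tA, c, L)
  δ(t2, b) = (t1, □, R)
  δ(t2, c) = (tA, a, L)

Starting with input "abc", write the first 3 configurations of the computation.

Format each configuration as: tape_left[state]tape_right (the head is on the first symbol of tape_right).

Transitions applied:
Step 1: δ(t0, a) = (t1, □, R)
Step 2: δ(t1, b) = (tR, b, L)

The first 3 configurations are:
[t0]abc ⊢ □[t1]bc ⊢ [tR]□bc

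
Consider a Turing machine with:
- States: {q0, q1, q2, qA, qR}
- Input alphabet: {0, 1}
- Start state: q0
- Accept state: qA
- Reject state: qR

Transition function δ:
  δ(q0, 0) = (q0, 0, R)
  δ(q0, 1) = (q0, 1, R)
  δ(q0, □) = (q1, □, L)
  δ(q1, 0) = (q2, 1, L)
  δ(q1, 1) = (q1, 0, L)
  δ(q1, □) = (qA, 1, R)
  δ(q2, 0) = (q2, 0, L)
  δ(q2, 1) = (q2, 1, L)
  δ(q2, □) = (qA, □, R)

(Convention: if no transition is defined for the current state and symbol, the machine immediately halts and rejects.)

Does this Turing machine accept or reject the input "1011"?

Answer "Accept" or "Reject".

Execution trace:
Initial: [q0]1011
Step 1: δ(q0, 1) = (q0, 1, R) → 1[q0]011
Step 2: δ(q0, 0) = (q0, 0, R) → 10[q0]11
Step 3: δ(q0, 1) = (q0, 1, R) → 101[q0]1
Step 4: δ(q0, 1) = (q0, 1, R) → 1011[q0]□
Step 5: δ(q0, □) = (q1, □, L) → 101[q1]1□
Step 6: δ(q1, 1) = (q1, 0, L) → 10[q1]10□
Step 7: δ(q1, 1) = (q1, 0, L) → 1[q1]000□
Step 8: δ(q1, 0) = (q2, 1, L) → [q2]1100□
Step 9: δ(q2, 1) = (q2, 1, L) → [q2]□1100□
Step 10: δ(q2, □) = (qA, □, R) → □[qA]1100□

The machine reaches the accept state qA and halts.

Answer: Accept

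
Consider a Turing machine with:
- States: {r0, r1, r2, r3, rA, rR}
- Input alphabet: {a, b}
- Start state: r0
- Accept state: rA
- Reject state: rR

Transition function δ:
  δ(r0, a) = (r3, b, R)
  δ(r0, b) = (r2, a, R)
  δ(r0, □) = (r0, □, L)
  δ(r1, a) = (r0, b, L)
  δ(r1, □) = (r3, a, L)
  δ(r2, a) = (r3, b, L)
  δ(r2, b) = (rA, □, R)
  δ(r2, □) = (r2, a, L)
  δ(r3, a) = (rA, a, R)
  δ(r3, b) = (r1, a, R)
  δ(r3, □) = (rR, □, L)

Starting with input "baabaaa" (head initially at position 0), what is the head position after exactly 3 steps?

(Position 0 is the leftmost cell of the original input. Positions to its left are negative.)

Execution trace (head position shown):
Step 0: [r0]baabaaa  (head at position 0)
Step 1: move right → a[r2]aabaaa  (head at position 1)
Step 2: move left → [r3]ababaaa  (head at position 0)
Step 3: move right → a[rA]babaaa  (head at position 1)

After 3 steps, the head is at position 1.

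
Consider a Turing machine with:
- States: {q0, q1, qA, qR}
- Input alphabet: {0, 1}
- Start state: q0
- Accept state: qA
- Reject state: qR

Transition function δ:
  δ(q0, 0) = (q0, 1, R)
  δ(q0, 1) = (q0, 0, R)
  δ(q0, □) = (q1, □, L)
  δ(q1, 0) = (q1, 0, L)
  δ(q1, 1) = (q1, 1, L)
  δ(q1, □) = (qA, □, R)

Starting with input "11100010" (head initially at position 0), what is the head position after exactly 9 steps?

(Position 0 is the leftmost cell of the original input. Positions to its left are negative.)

Execution trace (head position shown):
Step 0: [q0]11100010  (head at position 0)
Step 1: move right → 0[q0]1100010  (head at position 1)
Step 2: move right → 00[q0]100010  (head at position 2)
Step 3: move right → 000[q0]00010  (head at position 3)
Step 4: move right → 0001[q0]0010  (head at position 4)
Step 5: move right → 00011[q0]010  (head at position 5)
Step 6: move right → 000111[q0]10  (head at position 6)
Step 7: move right → 0001110[q0]0  (head at position 7)
Step 8: move right → 00011101[q0]□  (head at position 8)
Step 9: move left → 0001110[q1]1□  (head at position 7)

After 9 steps, the head is at position 7.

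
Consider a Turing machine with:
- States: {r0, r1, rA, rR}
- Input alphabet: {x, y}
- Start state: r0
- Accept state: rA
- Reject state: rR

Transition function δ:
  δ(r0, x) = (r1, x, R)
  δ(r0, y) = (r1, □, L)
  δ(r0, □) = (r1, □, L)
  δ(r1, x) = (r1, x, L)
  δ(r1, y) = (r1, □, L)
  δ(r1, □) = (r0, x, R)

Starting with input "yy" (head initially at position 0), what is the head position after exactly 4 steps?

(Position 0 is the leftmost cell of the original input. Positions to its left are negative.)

Execution trace (head position shown):
Step 0: [r0]yy  (head at position 0)
Step 1: move left → [r1]□□y  (head at position -1)
Step 2: move right → x[r0]□y  (head at position 0)
Step 3: move left → [r1]x□y  (head at position -1)
Step 4: move left → [r1]□x□y  (head at position -2)

After 4 steps, the head is at position -2.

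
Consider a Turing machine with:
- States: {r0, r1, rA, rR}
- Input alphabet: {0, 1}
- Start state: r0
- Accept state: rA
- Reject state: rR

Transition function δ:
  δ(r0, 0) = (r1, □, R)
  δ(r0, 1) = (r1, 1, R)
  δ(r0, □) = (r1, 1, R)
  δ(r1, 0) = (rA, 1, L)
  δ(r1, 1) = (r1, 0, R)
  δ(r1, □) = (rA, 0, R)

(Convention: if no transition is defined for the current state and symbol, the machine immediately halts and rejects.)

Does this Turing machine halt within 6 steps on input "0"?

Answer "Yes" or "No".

Execution trace:
Initial: [r0]0
Step 1: δ(r0, 0) = (r1, □, R) → □[r1]□
Step 2: δ(r1, □) = (rA, 0, R) → □0[rA]□

The machine reaches the accept state rA and halts.
The machine halted after 2 steps (within the 6-step bound).

Answer: Yes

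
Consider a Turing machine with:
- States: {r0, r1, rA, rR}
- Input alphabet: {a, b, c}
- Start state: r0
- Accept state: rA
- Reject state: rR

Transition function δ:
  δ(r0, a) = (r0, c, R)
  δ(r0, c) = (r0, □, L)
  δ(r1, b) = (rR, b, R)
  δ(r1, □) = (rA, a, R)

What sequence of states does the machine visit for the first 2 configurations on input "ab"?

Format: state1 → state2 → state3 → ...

Execution trace:
Initial: [r0]ab
Step 1: δ(r0, a) = (r0, c, R) → c[r0]b

No transition is defined for δ(r0, b). By convention the machine halts and rejects.

State sequence: r0 → r0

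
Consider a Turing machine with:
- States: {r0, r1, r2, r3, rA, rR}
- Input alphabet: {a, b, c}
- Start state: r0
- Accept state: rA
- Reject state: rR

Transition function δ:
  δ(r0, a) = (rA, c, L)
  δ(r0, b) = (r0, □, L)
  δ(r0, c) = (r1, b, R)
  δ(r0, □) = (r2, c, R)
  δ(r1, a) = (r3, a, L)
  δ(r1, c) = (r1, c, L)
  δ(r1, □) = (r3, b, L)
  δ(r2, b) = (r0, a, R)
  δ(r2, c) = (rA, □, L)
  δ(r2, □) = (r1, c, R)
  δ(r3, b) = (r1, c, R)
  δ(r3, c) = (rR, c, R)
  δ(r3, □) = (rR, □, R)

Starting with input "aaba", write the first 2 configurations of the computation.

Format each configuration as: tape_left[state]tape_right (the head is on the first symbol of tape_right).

Transitions applied:
Step 1: δ(r0, a) = (rA, c, L)

The first 2 configurations are:
[r0]aaba ⊢ [rA]□caba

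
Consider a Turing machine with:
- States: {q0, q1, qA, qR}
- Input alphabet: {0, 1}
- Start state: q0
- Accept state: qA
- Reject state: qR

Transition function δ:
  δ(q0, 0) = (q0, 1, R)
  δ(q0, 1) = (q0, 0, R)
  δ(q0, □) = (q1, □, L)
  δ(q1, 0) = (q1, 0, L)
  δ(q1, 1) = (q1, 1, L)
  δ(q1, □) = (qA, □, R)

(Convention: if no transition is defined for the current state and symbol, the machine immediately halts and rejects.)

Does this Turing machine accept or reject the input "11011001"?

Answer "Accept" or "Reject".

Execution trace:
Initial: [q0]11011001
Step 1: δ(q0, 1) = (q0, 0, R) → 0[q0]1011001
Step 2: δ(q0, 1) = (q0, 0, R) → 00[q0]011001
Step 3: δ(q0, 0) = (q0, 1, R) → 001[q0]11001
Step 4: δ(q0, 1) = (q0, 0, R) → 0010[q0]1001
Step 5: δ(q0, 1) = (q0, 0, R) → 00100[q0]001
Step 6: δ(q0, 0) = (q0, 1, R) → 001001[q0]01
Step 7: δ(q0, 0) = (q0, 1, R) → 0010011[q0]1
Step 8: δ(q0, 1) = (q0, 0, R) → 00100110[q0]□
Step 9: δ(q0, □) = (q1, □, L) → 0010011[q1]0□
Step 10: δ(q1, 0) = (q1, 0, L) → 001001[q1]10□
Step 11: δ(q1, 1) = (q1, 1, L) → 00100[q1]110□
Step 12: δ(q1, 1) = (q1, 1, L) → 0010[q1]0110□
Step 13: δ(q1, 0) = (q1, 0, L) → 001[q1]00110□
Step 14: δ(q1, 0) = (q1, 0, L) → 00[q1]100110□
Step 15: δ(q1, 1) = (q1, 1, L) → 0[q1]0100110□
Step 16: δ(q1, 0) = (q1, 0, L) → [q1]00100110□
Step 17: δ(q1, 0) = (q1, 0, L) → [q1]□00100110□
Step 18: δ(q1, □) = (qA, □, R) → □[qA]00100110□

The machine reaches the accept state qA and halts.

Answer: Accept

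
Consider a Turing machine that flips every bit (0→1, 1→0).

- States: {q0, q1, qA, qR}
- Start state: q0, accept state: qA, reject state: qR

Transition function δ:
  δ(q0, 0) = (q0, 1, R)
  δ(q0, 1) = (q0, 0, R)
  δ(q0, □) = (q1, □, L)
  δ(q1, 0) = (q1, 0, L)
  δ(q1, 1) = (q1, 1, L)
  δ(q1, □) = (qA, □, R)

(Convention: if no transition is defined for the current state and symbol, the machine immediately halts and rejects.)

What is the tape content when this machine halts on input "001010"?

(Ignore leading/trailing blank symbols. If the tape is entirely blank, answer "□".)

Execution trace:
Initial: [q0]001010
Step 1: δ(q0, 0) = (q0, 1, R) → 1[q0]01010
Step 2: δ(q0, 0) = (q0, 1, R) → 11[q0]1010
Step 3: δ(q0, 1) = (q0, 0, R) → 110[q0]010
Step 4: δ(q0, 0) = (q0, 1, R) → 1101[q0]10
Step 5: δ(q0, 1) = (q0, 0, R) → 11010[q0]0
Step 6: δ(q0, 0) = (q0, 1, R) → 110101[q0]□
Step 7: δ(q0, □) = (q1, □, L) → 11010[q1]1□
Step 8: δ(q1, 1) = (q1, 1, L) → 1101[q1]01□
Step 9: δ(q1, 0) = (q1, 0, L) → 110[q1]101□
Step 10: δ(q1, 1) = (q1, 1, L) → 11[q1]0101□
Step 11: δ(q1, 0) = (q1, 0, L) → 1[q1]10101□
Step 12: δ(q1, 1) = (q1, 1, L) → [q1]110101□
Step 13: δ(q1, 1) = (q1, 1, L) → [q1]□110101□
Step 14: δ(q1, □) = (qA, □, R) → □[qA]110101□

The machine reaches the accept state qA and halts.

Final tape (ignoring leading/trailing blanks): 110101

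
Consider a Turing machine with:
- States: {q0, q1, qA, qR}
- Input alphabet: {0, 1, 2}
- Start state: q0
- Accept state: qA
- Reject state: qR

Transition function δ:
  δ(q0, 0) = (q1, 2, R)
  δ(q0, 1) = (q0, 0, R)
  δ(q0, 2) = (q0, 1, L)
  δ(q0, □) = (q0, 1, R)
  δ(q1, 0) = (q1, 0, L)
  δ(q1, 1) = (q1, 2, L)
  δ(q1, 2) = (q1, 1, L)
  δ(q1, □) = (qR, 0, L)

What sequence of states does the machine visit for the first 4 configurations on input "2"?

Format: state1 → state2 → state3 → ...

Execution trace:
Initial: [q0]2
Step 1: δ(q0, 2) = (q0, 1, L) → [q0]□1
Step 2: δ(q0, □) = (q0, 1, R) → 1[q0]1
Step 3: δ(q0, 1) = (q0, 0, R) → 10[q0]□

State sequence: q0 → q0 → q0 → q0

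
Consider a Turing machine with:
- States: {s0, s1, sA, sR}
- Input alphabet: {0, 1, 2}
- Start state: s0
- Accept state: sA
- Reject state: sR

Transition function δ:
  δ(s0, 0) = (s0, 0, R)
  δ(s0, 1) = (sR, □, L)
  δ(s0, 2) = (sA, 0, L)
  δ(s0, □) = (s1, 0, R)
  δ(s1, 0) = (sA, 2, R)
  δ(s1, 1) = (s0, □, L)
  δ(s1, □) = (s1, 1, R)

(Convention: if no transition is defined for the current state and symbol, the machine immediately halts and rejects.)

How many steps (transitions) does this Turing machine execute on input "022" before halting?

Execution trace:
Initial: [s0]022
Step 1: δ(s0, 0) = (s0, 0, R) → 0[s0]22
Step 2: δ(s0, 2) = (sA, 0, L) → [sA]002

The machine reaches the accept state sA and halts.

The machine executed 2 steps before halting.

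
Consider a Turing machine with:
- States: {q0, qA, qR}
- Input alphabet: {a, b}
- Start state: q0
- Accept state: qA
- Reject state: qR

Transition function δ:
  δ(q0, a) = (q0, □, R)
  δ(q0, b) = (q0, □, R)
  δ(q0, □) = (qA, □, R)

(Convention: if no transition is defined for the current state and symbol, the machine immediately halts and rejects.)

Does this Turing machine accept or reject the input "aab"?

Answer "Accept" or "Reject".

Execution trace:
Initial: [q0]aab
Step 1: δ(q0, a) = (q0, □, R) → □[q0]ab
Step 2: δ(q0, a) = (q0, □, R) → □□[q0]b
Step 3: δ(q0, b) = (q0, □, R) → □□□[q0]□
Step 4: δ(q0, □) = (qA, □, R) → □□□□[qA]□

The machine reaches the accept state qA and halts.

Answer: Accept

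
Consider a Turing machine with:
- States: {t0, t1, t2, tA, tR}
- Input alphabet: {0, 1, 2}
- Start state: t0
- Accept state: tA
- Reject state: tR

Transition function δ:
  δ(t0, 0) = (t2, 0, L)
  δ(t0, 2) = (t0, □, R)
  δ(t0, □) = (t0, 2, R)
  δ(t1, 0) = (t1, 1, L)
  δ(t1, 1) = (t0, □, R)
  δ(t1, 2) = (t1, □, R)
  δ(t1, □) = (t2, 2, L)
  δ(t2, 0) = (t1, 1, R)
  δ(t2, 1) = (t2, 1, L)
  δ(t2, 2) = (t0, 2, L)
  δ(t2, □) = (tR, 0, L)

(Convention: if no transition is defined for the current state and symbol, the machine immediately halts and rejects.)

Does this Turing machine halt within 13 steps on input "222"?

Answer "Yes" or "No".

Execution trace:
Initial: [t0]222
Step 1: δ(t0, 2) = (t0, □, R) → □[t0]22
Step 2: δ(t0, 2) = (t0, □, R) → □□[t0]2
Step 3: δ(t0, 2) = (t0, □, R) → □□□[t0]□
Step 4: δ(t0, □) = (t0, 2, R) → □□□2[t0]□
Step 5: δ(t0, □) = (t0, 2, R) → □□□22[t0]□
Step 6: δ(t0, □) = (t0, 2, R) → □□□222[t0]□
Step 7: δ(t0, □) = (t0, 2, R) → □□□2222[t0]□
Step 8: δ(t0, □) = (t0, 2, R) → □□□22222[t0]□
Step 9: δ(t0, □) = (t0, 2, R) → □□□222222[t0]□
Step 10: δ(t0, □) = (t0, 2, R) → □□□2222222[t0]□
Step 11: δ(t0, □) = (t0, 2, R) → □□□22222222[t0]□
Step 12: δ(t0, □) = (t0, 2, R) → □□□222222222[t0]□
Step 13: δ(t0, □) = (t0, 2, R) → □□□2222222222[t0]□

The machine has not reached a halting state after 13 steps.
The machine did not halt within the 13-step bound.

Answer: No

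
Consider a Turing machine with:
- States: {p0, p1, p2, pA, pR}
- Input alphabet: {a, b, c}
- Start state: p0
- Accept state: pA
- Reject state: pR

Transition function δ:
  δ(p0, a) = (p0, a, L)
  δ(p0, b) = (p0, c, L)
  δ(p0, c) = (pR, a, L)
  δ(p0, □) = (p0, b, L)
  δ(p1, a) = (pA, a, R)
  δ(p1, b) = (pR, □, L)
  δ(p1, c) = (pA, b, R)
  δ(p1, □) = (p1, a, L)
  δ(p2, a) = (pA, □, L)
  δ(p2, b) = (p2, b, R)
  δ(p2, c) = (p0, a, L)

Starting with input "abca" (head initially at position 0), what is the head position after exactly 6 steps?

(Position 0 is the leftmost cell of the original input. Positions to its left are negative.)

Execution trace (head position shown):
Step 0: [p0]abca  (head at position 0)
Step 1: move left → [p0]□abca  (head at position -1)
Step 2: move left → [p0]□babca  (head at position -2)
Step 3: move left → [p0]□bbabca  (head at position -3)
Step 4: move left → [p0]□bbbabca  (head at position -4)
Step 5: move left → [p0]□bbbbabca  (head at position -5)
Step 6: move left → [p0]□bbbbbabca  (head at position -6)

After 6 steps, the head is at position -6.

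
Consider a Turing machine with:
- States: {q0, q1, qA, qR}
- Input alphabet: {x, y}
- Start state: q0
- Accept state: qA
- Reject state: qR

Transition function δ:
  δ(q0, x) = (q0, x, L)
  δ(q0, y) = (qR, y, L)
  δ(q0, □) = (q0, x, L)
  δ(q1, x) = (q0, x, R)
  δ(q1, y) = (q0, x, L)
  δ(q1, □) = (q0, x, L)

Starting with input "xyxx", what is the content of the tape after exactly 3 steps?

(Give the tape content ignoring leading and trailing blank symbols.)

Execution trace:
Initial: [q0]xyxx
Step 1: δ(q0, x) = (q0, x, L) → [q0]□xyxx
Step 2: δ(q0, □) = (q0, x, L) → [q0]□xxyxx
Step 3: δ(q0, □) = (q0, x, L) → [q0]□xxxyxx

After 3 steps, the tape (ignoring leading/trailing blanks) is: xxxyxx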